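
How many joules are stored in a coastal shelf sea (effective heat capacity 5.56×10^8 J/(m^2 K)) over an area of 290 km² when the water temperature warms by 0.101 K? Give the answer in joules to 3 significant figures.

Areal heat capacity C = 5.56×10^8 J/(m^2 K) (given).
Heat per unit area: q = C ΔT = 5.56×10^8 × 0.101 = 5.62×10^7 J/m².
Total heat: Q = q × A = 5.62×10^7 × (290 × 10⁶ m²) = 1.63×10^16 J.

1.63×10^16 J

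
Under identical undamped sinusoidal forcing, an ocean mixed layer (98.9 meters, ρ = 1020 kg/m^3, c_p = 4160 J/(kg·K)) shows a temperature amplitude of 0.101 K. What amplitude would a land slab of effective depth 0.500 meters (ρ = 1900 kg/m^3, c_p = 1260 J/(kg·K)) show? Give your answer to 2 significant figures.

C_ocean = 4.20×10^8 J/(m²·K); C_land = 1.20×10^6 J/(m²·K).
A ∝ 1/C ⇒ A_land = A_ocean × C_ocean/C_land = 0.101 × 351 = 35.4 K.

35 K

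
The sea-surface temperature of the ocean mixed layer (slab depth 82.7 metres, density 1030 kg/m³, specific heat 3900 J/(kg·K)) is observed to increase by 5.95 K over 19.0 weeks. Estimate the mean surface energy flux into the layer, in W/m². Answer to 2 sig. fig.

170

Areal heat capacity C = ρ c_p D = 1030 × 3900 × 82.7 = 3.32×10^8 J m⁻² K⁻¹.
Required heat per unit area: Q = C ΔT = 3.32×10^8 × 5.95 = 1.98×10^9 J/m².
Flux F = Q / Δt = 1.98×10^9 / 1.15×10^7 s = 172 W/m².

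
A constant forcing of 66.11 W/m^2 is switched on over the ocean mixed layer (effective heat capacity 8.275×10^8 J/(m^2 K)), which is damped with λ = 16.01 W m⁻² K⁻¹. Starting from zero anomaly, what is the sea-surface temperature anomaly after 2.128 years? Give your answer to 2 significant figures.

Areal heat capacity C = 8.275×10^8 J/(m^2 K) (given).
τ = C / λ = 8.27×10^8 / 16.01 = 5.17×10^7 s.
Equilibrium anomaly ΔT_eq = F / λ = 66.11 / 16.01 = 4.13 K.
t = 2.128 years = 6.72×10^7 s, so t/τ = 1.30.
ΔT(t) = ΔT_eq (1 − e^(−t/τ)) = 4.13 × (1 − e^−1.30) = 3.00 K.

3.0 K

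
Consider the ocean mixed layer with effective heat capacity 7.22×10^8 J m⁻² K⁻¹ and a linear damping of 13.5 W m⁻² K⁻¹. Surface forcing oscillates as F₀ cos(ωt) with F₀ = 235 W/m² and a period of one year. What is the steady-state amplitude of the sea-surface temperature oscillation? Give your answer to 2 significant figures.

1.6 K

Areal heat capacity C = 7.22×10^8 J m⁻² K⁻¹ (given).
Angular frequency ω = 2π / T = 2π / 3.15×10^7 s = 1.99×10^-7 s⁻¹.
√((Cω)² + λ²) = √((144)² + 13.5²) = 144 W/(m²·K).
Amplitude A = F₀ / √((Cω)²+λ²) = 235 / 144 = 1.63 K.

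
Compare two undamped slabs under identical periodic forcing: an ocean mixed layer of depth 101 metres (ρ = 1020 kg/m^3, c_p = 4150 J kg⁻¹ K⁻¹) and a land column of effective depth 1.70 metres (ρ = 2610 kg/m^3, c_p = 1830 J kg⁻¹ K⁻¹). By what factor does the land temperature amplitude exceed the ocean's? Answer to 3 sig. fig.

C_ocean = 1020 × 4150 × 101 = 4.28×10^8 J/(m²·K).
C_land = 2610 × 1830 × 1.70 = 8.12×10^6 J/(m²·K).
Undamped amplitude ∝ 1/C, so A_land/A_ocean = C_ocean/C_land = 52.7.

52.7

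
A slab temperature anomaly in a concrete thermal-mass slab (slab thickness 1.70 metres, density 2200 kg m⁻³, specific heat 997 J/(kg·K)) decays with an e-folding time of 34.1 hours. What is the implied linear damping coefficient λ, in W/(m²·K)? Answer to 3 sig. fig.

Areal heat capacity C = ρ c_p D = 2200 × 997 × 1.70 = 3.73×10^6 J m⁻² K⁻¹.
τ = 34.1 hours = 1.23×10^5 s.
λ = C / τ = 3.73×10^6 / 1.23×10^5 = 30.4 W/(m²·K).

30.4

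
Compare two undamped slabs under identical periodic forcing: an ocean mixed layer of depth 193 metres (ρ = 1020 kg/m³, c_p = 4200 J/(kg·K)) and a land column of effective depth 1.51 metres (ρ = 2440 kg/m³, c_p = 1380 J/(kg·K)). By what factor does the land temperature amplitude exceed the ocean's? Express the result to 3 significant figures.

C_ocean = 1020 × 4200 × 193 = 8.27×10^8 J/(m²·K).
C_land = 2440 × 1380 × 1.51 = 5.08×10^6 J/(m²·K).
Undamped amplitude ∝ 1/C, so A_land/A_ocean = C_ocean/C_land = 163.

163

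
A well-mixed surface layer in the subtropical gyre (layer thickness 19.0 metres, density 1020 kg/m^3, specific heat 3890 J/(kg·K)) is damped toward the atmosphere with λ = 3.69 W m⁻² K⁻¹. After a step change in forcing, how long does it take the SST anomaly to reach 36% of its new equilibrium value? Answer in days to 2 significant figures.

110 days

Areal heat capacity C = ρ c_p D = 1020 × 3890 × 19.0 = 7.54×10^7 J/(m^2 K).
τ = C / λ = 7.54×10^7 / 3.69 = 2.04×10^7 s.
Fraction reached: 1 − e^(−t/τ) = 0.36 ⇒ t = −τ ln(1 − 0.36) = τ × 0.446.
t = 9.12×10^6 s = 106 days.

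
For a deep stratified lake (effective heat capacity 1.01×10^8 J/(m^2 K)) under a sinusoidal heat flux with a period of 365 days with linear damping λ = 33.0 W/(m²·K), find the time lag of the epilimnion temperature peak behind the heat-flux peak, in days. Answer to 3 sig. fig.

Areal heat capacity C = 1.01×10^8 J/(m^2 K) (given).
ω = 2π / 3.15×10^7 s = 1.99×10^-7 s⁻¹.
Phase lag φ = arctan(Cω/λ) = arctan(20.1/33.0) = 0.548 rad.
Time lag = φ / ω = 0.548 / 1.99×10^-7 = 2.75×10^6 s = 31.8 days.

31.8 days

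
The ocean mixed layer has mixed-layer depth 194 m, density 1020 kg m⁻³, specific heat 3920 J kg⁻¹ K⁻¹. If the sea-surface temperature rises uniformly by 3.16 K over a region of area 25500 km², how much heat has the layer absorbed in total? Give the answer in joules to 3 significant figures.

6.25×10^19 J

Areal heat capacity C = ρ c_p D = 1020 × 3920 × 194 = 7.76×10^8 J/(m^2 K).
Heat per unit area: q = C ΔT = 7.76×10^8 × 3.16 = 2.45×10^9 J/m².
Total heat: Q = q × A = 2.45×10^9 × (25500 × 10⁶ m²) = 6.25×10^19 J.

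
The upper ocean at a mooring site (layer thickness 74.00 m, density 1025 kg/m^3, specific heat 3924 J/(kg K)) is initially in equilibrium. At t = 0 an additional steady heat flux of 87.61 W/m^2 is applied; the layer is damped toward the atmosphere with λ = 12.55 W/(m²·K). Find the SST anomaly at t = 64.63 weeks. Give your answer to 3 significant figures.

5.64 K

Areal heat capacity C = ρ c_p D = 1025 × 3924 × 74.00 = 2.98×10^8 J/(m²·K).
τ = C / λ = 2.98×10^8 / 12.55 = 2.37×10^7 s.
Equilibrium anomaly ΔT_eq = F / λ = 87.61 / 12.55 = 6.98 K.
t = 64.63 weeks = 3.91×10^7 s, so t/τ = 1.65.
ΔT(t) = ΔT_eq (1 − e^(−t/τ)) = 6.98 × (1 − e^−1.65) = 5.64 K.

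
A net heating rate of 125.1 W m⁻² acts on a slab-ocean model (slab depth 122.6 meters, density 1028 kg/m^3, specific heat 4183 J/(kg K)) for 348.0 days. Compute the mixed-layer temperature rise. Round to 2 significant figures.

Areal heat capacity C = ρ c_p D = 1028 × 4183 × 122.6 = 5.27×10^8 J/(m²·K).
Net heat input Q = F Δt = 125.1 × (348.0 days × 86400 s/day) = 3.76×10^9 J/m².
ΔT = Q / C = 3.76×10^9 / 5.27×10^8 = 7.13 K.

7.1 K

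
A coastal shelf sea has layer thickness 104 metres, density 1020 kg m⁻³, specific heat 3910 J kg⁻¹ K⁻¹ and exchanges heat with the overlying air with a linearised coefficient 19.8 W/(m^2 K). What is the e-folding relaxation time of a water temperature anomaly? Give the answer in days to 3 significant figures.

Areal heat capacity C = ρ c_p D = 1020 × 3910 × 104 = 4.15×10^8 J/(m^2 K).
Relaxation time τ = C / λ = 4.15×10^8 / 19.8 = 2.09×10^7 s.
In days: 2.09×10^7 s / (86400 s/day) = 242 days.

242 days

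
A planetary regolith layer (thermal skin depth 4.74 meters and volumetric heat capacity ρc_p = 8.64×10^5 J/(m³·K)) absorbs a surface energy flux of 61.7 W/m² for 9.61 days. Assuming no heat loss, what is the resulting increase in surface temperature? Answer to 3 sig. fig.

12.5 K

Areal heat capacity C = ρc_p × D = 8.64×10^5 × 4.74 = 4.10×10^6 J/(m^2 K).
Net heat input Q = F Δt = 61.7 × (9.61 days × 86400 s/day) = 5.12×10^7 J/m².
ΔT = Q / C = 5.12×10^7 / 4.10×10^6 = 12.5 K.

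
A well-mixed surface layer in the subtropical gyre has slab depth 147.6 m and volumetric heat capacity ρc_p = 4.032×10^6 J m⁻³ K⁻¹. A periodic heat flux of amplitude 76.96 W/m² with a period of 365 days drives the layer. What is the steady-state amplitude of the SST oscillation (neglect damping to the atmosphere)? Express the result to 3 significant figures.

0.649 K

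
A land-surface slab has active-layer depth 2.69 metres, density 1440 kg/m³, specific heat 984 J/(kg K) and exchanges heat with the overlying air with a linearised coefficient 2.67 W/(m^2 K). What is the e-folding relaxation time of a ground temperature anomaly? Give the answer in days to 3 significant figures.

Areal heat capacity C = ρ c_p D = 1440 × 984 × 2.69 = 3.81×10^6 J m⁻² K⁻¹.
Relaxation time τ = C / λ = 3.81×10^6 / 2.67 = 1.43×10^6 s.
In days: 1.43×10^6 s / (86400 s/day) = 16.5 days.

16.5 days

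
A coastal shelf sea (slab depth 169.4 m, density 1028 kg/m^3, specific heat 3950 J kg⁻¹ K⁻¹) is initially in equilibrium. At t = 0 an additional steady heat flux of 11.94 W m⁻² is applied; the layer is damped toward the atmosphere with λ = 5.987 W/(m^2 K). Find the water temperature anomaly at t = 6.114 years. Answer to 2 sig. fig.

1.6 K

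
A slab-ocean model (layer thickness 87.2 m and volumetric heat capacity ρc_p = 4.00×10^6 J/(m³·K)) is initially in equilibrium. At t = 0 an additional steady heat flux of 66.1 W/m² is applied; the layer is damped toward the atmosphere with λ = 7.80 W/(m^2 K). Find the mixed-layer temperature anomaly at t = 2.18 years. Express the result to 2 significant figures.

6.7 K

Areal heat capacity C = ρc_p × D = 4.00×10^6 × 87.2 = 3.49×10^8 J m⁻² K⁻¹.
τ = C / λ = 3.49×10^8 / 7.80 = 4.47×10^7 s.
Equilibrium anomaly ΔT_eq = F / λ = 66.1 / 7.80 = 8.47 K.
t = 2.18 years = 6.88×10^7 s, so t/τ = 1.54.
ΔT(t) = ΔT_eq (1 − e^(−t/τ)) = 8.47 × (1 − e^−1.54) = 6.65 K.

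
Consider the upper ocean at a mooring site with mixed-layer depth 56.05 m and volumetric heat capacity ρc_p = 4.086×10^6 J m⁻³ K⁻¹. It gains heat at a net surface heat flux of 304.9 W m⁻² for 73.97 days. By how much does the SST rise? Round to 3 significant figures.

Areal heat capacity C = ρc_p × D = 4.086×10^6 × 56.05 = 2.29×10^8 J/(m^2 K).
Net heat input Q = F Δt = 304.9 × (73.97 days × 86400 s/day) = 1.95×10^9 J/m².
ΔT = Q / C = 1.95×10^9 / 2.29×10^8 = 8.51 K.

8.51 K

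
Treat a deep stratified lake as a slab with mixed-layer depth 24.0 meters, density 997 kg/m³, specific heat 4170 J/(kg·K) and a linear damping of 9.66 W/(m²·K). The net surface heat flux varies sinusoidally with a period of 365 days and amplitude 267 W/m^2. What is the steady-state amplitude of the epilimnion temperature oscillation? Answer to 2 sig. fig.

12 K

Areal heat capacity C = ρ c_p D = 997 × 4170 × 24.0 = 9.98×10^7 J m⁻² K⁻¹.
Angular frequency ω = 2π / T = 2π / 3.15×10^7 s = 1.99×10^-7 s⁻¹.
√((Cω)² + λ²) = √((19.9)² + 9.66²) = 22.1 W/(m²·K).
Amplitude A = F₀ / √((Cω)²+λ²) = 267 / 22.1 = 12.1 K.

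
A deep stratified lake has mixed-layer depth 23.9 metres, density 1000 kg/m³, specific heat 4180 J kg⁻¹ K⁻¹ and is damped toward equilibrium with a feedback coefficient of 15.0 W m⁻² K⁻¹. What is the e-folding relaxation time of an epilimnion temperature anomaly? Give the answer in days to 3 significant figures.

Areal heat capacity C = ρ c_p D = 1000 × 4180 × 23.9 = 9.99×10^7 J/(m^2 K).
Relaxation time τ = C / λ = 9.99×10^7 / 15.0 = 6.66×10^6 s.
In days: 6.66×10^6 s / (86400 s/day) = 77.1 days.

77.1 days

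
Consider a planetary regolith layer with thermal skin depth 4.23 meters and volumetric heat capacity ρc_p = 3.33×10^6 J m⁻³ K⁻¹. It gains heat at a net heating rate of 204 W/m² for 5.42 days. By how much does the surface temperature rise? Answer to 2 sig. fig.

Areal heat capacity C = ρc_p × D = 3.33×10^6 × 4.23 = 1.41×10^7 J m⁻² K⁻¹.
Net heat input Q = F Δt = 204 × (5.42 days × 86400 s/day) = 9.55×10^7 J/m².
ΔT = Q / C = 9.55×10^7 / 1.41×10^7 = 6.78 K.

6.8 K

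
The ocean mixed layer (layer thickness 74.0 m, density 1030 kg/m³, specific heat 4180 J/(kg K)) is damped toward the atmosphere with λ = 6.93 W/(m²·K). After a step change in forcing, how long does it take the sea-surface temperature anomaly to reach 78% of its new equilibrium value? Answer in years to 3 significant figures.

Areal heat capacity C = ρ c_p D = 1030 × 4180 × 74.0 = 3.19×10^8 J m⁻² K⁻¹.
τ = C / λ = 3.19×10^8 / 6.93 = 4.60×10^7 s.
Fraction reached: 1 − e^(−t/τ) = 0.78 ⇒ t = −τ ln(1 − 0.78) = τ × 1.51.
t = 6.96×10^7 s = 2.21 years.

2.21 years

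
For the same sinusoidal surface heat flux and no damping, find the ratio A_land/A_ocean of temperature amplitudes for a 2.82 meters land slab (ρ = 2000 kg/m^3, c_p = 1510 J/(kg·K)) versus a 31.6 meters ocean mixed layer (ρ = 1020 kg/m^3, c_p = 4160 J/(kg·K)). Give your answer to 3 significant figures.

15.7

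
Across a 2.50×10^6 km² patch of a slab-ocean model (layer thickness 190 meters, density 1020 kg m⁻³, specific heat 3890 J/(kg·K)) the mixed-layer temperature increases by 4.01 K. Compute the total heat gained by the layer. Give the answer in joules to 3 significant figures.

Areal heat capacity C = ρ c_p D = 1020 × 3890 × 190 = 7.54×10^8 J m⁻² K⁻¹.
Heat per unit area: q = C ΔT = 7.54×10^8 × 4.01 = 3.02×10^9 J/m².
Total heat: Q = q × A = 3.02×10^9 × (2.50×10^6 × 10⁶ m²) = 7.56×10^21 J.

7.56×10^21 J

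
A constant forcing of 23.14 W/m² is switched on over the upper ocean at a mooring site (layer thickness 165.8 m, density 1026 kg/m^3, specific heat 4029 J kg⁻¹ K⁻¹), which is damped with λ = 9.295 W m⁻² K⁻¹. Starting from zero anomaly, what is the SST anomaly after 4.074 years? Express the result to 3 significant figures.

2.05 K

Areal heat capacity C = ρ c_p D = 1026 × 4029 × 165.8 = 6.85×10^8 J m⁻² K⁻¹.
τ = C / λ = 6.85×10^8 / 9.295 = 7.37×10^7 s.
Equilibrium anomaly ΔT_eq = F / λ = 23.14 / 9.295 = 2.49 K.
t = 4.074 years = 1.29×10^8 s, so t/τ = 1.74.
ΔT(t) = ΔT_eq (1 − e^(−t/τ)) = 2.49 × (1 − e^−1.74) = 2.05 K.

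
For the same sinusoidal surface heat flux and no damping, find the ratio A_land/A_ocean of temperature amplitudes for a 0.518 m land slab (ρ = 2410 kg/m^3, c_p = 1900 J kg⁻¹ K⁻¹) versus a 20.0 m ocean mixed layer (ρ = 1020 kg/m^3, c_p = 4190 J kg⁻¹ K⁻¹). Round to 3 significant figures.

36.0

C_ocean = 1020 × 4190 × 20.0 = 8.55×10^7 J/(m²·K).
C_land = 2410 × 1900 × 0.518 = 2.37×10^6 J/(m²·K).
Undamped amplitude ∝ 1/C, so A_land/A_ocean = C_ocean/C_land = 36.0.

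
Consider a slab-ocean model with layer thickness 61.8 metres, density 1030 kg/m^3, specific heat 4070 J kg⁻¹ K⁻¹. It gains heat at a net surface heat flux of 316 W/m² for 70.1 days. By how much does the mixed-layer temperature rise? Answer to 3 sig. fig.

7.39 K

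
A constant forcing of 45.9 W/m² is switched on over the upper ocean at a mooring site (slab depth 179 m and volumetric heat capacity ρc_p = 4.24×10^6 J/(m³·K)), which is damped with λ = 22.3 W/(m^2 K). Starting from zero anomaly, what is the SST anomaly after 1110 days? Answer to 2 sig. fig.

Areal heat capacity C = ρc_p × D = 4.24×10^6 × 179 = 7.59×10^8 J/(m^2 K).
τ = C / λ = 7.59×10^8 / 22.3 = 3.40×10^7 s.
Equilibrium anomaly ΔT_eq = F / λ = 45.9 / 22.3 = 2.06 K.
t = 1110 days = 9.59×10^7 s, so t/τ = 2.82.
ΔT(t) = ΔT_eq (1 − e^(−t/τ)) = 2.06 × (1 − e^−2.82) = 1.94 K.

1.9 K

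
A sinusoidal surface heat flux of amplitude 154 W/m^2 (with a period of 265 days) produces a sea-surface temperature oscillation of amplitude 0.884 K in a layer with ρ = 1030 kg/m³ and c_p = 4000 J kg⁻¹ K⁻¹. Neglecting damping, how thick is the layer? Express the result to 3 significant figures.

154 m

ω = 2π / 2.29×10^7 s = 2.74×10^-7 s⁻¹.
Required C = F₀ / (A ω) = 154 / (0.884 × 2.74×10^-7) = 6.35×10^8 J/(m²·K).
D = C / (ρ c_p) = 6.35×10^8 / (1030 × 4000) = 154 m.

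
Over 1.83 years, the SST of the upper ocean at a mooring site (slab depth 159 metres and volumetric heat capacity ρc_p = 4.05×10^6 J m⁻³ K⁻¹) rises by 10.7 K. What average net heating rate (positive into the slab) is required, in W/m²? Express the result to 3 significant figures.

119

Areal heat capacity C = ρc_p × D = 4.05×10^6 × 159 = 6.44×10^8 J/(m²·K).
Required heat per unit area: Q = C ΔT = 6.44×10^8 × 10.7 = 6.89×10^9 J/m².
Flux F = Q / Δt = 6.89×10^9 / 5.78×10^7 s = 119 W/m².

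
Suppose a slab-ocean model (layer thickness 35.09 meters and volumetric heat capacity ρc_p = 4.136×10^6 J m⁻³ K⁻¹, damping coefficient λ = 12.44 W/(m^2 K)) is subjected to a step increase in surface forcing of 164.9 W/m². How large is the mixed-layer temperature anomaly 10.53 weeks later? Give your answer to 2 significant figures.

5.6 K

Areal heat capacity C = ρc_p × D = 4.136×10^6 × 35.09 = 1.45×10^8 J m⁻² K⁻¹.
τ = C / λ = 1.45×10^8 / 12.44 = 1.17×10^7 s.
Equilibrium anomaly ΔT_eq = F / λ = 164.9 / 12.44 = 13.3 K.
t = 10.53 weeks = 6.37×10^6 s, so t/τ = 0.546.
ΔT(t) = ΔT_eq (1 − e^(−t/τ)) = 13.3 × (1 − e^−0.546) = 5.58 K.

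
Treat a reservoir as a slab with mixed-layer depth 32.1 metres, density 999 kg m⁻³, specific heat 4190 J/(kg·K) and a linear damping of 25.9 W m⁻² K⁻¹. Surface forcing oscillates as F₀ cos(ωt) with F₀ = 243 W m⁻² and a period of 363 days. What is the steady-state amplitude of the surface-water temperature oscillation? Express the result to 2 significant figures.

6.5 K

Areal heat capacity C = ρ c_p D = 999 × 4190 × 32.1 = 1.34×10^8 J/(m²·K).
Angular frequency ω = 2π / T = 2π / 3.14×10^7 s = 2.00×10^-7 s⁻¹.
√((Cω)² + λ²) = √((26.9)² + 25.9²) = 37.4 W/(m²·K).
Amplitude A = F₀ / √((Cω)²+λ²) = 243 / 37.4 = 6.51 K.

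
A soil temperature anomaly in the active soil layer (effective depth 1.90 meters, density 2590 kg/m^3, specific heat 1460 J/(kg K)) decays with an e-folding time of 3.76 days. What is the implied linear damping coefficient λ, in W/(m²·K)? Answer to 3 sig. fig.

22.1

Areal heat capacity C = ρ c_p D = 2590 × 1460 × 1.90 = 7.18×10^6 J/(m^2 K).
τ = 3.76 days = 3.25×10^5 s.
λ = C / τ = 7.18×10^6 / 3.25×10^5 = 22.1 W/(m²·K).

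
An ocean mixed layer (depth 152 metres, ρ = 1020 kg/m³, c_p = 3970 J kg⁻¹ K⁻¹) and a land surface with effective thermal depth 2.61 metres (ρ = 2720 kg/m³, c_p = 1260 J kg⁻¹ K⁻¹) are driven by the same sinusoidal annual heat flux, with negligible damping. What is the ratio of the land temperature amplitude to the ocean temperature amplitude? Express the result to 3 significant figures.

C_ocean = 1020 × 3970 × 152 = 6.16×10^8 J/(m²·K).
C_land = 2720 × 1260 × 2.61 = 8.94×10^6 J/(m²·K).
Undamped amplitude ∝ 1/C, so A_land/A_ocean = C_ocean/C_land = 68.8.

68.8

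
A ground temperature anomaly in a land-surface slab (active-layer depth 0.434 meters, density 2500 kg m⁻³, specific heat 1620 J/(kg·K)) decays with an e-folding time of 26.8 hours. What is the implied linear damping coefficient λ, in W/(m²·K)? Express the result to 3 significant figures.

18.2

Areal heat capacity C = ρ c_p D = 2500 × 1620 × 0.434 = 1.76×10^6 J m⁻² K⁻¹.
τ = 26.8 hours = 96500 s.
λ = C / τ = 1.76×10^6 / 96500 = 18.2 W/(m²·K).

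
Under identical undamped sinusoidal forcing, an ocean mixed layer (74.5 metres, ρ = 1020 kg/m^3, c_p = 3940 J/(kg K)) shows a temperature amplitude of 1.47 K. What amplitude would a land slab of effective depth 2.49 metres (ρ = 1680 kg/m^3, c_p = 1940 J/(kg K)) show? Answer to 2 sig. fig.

54 K

C_ocean = 2.99×10^8 J/(m²·K); C_land = 8.12×10^6 J/(m²·K).
A ∝ 1/C ⇒ A_land = A_ocean × C_ocean/C_land = 1.47 × 36.9 = 54.2 K.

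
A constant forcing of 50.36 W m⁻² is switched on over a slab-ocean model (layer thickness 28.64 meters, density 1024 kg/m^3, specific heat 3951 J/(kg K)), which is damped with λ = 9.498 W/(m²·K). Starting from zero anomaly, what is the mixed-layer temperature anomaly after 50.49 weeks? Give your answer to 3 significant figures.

Areal heat capacity C = ρ c_p D = 1024 × 3951 × 28.64 = 1.16×10^8 J/(m^2 K).
τ = C / λ = 1.16×10^8 / 9.498 = 1.22×10^7 s.
Equilibrium anomaly ΔT_eq = F / λ = 50.36 / 9.498 = 5.30 K.
t = 50.49 weeks = 3.05×10^7 s, so t/τ = 2.50.
ΔT(t) = ΔT_eq (1 − e^(−t/τ)) = 5.30 × (1 − e^−2.50) = 4.87 K.

4.87 K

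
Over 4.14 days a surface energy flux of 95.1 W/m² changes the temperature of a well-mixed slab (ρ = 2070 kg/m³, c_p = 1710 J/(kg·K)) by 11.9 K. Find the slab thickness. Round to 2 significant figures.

0.81 m

Heat input Q = F Δt = 95.1 × 3.58×10^5 s = 3.40×10^7 J/m².
Required areal heat capacity C = Q / ΔT = 2.86×10^6 J/(m²·K).
Depth D = C / (ρ c_p) = 2.86×10^6 / (2070 × 1710) = 0.808 m.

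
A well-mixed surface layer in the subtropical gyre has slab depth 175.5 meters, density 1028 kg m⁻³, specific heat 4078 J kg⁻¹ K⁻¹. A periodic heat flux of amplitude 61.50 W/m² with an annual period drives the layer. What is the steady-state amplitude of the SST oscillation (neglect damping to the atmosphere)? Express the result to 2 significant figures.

Areal heat capacity C = ρ c_p D = 1028 × 4078 × 175.5 = 7.36×10^8 J/(m²·K).
Angular frequency ω = 2π / T = 2π / 3.15×10^7 s = 1.99×10^-7 s⁻¹.
Cω = 7.36×10^8 × 1.99×10^-7 = 147 W/(m²·K).
Amplitude A = F₀ / (Cω) = 61.50 / 147 = 0.420 K.

0.42 K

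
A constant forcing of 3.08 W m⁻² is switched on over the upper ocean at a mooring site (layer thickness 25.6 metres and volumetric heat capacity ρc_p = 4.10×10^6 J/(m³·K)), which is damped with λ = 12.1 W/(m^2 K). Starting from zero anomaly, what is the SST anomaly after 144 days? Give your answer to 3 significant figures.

Areal heat capacity C = ρc_p × D = 4.10×10^6 × 25.6 = 1.05×10^8 J/(m^2 K).
τ = C / λ = 1.05×10^8 / 12.1 = 8.67×10^6 s.
Equilibrium anomaly ΔT_eq = F / λ = 3.08 / 12.1 = 0.255 K.
t = 144 days = 1.24×10^7 s, so t/τ = 1.43.
ΔT(t) = ΔT_eq (1 − e^(−t/τ)) = 0.255 × (1 − e^−1.43) = 0.194 K.

0.194 K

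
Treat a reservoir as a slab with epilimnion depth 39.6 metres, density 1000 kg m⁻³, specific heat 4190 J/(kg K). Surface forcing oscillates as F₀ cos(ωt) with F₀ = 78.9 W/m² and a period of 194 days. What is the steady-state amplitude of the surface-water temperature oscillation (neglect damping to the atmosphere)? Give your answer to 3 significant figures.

Areal heat capacity C = ρ c_p D = 1000 × 4190 × 39.6 = 1.66×10^8 J/(m²·K).
Angular frequency ω = 2π / T = 2π / 1.68×10^7 s = 3.75×10^-7 s⁻¹.
Cω = 1.66×10^8 × 3.75×10^-7 = 62.2 W/(m²·K).
Amplitude A = F₀ / (Cω) = 78.9 / 62.2 = 1.27 K.

1.27 K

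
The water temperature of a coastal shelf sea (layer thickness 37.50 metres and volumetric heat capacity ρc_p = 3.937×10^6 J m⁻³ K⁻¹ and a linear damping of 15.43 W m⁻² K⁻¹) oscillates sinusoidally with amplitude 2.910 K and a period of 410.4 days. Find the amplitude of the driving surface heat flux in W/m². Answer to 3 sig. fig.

88.4

Areal heat capacity C = ρc_p × D = 3.937×10^6 × 37.50 = 1.48×10^8 J/(m²·K).
ω = 2π / 3.55×10^7 s = 1.77×10^-7 s⁻¹.
√((Cω)² + λ²) = √((26.2)² + 15.43²) = 30.4 W/(m²·K).
F₀ = A × √((Cω)²+λ²) = 2.910 × 30.4 = 88.4 W/m².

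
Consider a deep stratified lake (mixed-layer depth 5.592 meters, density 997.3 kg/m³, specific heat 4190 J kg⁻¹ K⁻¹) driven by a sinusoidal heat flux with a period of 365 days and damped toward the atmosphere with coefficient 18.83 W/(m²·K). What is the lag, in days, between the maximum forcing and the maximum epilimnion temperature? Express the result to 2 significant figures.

14 days

Areal heat capacity C = ρ c_p D = 997.3 × 4190 × 5.592 = 2.34×10^7 J/(m²·K).
ω = 2π / 3.15×10^7 s = 1.99×10^-7 s⁻¹.
Phase lag φ = arctan(Cω/λ) = arctan(4.66/18.83) = 0.242 rad.
Time lag = φ / ω = 0.242 / 1.99×10^-7 = 1.22×10^6 s = 14.1 days.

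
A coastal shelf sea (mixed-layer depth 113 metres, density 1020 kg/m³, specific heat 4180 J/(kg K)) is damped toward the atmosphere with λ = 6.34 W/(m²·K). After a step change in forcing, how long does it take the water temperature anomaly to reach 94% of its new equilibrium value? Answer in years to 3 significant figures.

Areal heat capacity C = ρ c_p D = 1020 × 4180 × 113 = 4.82×10^8 J m⁻² K⁻¹.
τ = C / λ = 4.82×10^8 / 6.34 = 7.60×10^7 s.
Fraction reached: 1 − e^(−t/τ) = 0.94 ⇒ t = −τ ln(1 − 0.94) = τ × 2.81.
t = 2.14×10^8 s = 6.77 years.

6.77 years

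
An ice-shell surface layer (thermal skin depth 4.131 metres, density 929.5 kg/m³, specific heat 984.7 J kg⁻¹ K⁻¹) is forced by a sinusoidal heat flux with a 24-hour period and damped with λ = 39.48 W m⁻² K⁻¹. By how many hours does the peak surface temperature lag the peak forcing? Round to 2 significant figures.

Areal heat capacity C = ρ c_p D = 929.5 × 984.7 × 4.131 = 3.78×10^6 J m⁻² K⁻¹.
ω = 2π / 86400 s = 7.27×10^-5 s⁻¹.
Phase lag φ = arctan(Cω/λ) = arctan(275/39.48) = 1.43 rad.
Time lag = φ / ω = 1.43 / 7.27×10^-5 = 19600 s = 5.46 hours.

5.5 hours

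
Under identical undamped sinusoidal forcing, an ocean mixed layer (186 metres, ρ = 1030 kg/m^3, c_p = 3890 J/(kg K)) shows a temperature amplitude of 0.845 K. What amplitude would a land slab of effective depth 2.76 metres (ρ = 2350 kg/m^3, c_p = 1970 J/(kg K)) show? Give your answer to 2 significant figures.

C_ocean = 7.45×10^8 J/(m²·K); C_land = 1.28×10^7 J/(m²·K).
A ∝ 1/C ⇒ A_land = A_ocean × C_ocean/C_land = 0.845 × 58.3 = 49.3 K.

49 K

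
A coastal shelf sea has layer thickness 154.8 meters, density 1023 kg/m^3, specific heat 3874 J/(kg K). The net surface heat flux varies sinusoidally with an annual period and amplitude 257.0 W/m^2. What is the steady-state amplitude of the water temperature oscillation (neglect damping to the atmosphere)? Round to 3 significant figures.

2.10 K

Areal heat capacity C = ρ c_p D = 1023 × 3874 × 154.8 = 6.13×10^8 J/(m^2 K).
Angular frequency ω = 2π / T = 2π / 3.15×10^7 s = 1.99×10^-7 s⁻¹.
Cω = 6.13×10^8 × 1.99×10^-7 = 122 W/(m²·K).
Amplitude A = F₀ / (Cω) = 257.0 / 122 = 2.10 K.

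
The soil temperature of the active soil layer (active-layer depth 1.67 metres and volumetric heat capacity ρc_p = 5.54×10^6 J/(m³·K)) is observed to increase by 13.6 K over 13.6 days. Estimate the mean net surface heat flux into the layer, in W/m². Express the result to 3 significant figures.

107

Areal heat capacity C = ρc_p × D = 5.54×10^6 × 1.67 = 9.25×10^6 J m⁻² K⁻¹.
Required heat per unit area: Q = C ΔT = 9.25×10^6 × 13.6 = 1.26×10^8 J/m².
Flux F = Q / Δt = 1.26×10^8 / 1.18×10^6 s = 107 W/m².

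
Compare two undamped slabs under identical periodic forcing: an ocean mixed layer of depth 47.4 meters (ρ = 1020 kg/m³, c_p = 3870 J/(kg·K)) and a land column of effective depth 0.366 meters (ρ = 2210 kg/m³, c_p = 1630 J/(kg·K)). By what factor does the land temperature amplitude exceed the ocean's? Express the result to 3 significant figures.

C_ocean = 1020 × 3870 × 47.4 = 1.87×10^8 J/(m²·K).
C_land = 2210 × 1630 × 0.366 = 1.32×10^6 J/(m²·K).
Undamped amplitude ∝ 1/C, so A_land/A_ocean = C_ocean/C_land = 142.

142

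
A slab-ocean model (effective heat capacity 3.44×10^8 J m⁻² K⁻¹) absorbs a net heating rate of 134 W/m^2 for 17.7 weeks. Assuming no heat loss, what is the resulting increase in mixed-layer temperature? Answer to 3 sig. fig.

Areal heat capacity C = 3.44×10^8 J m⁻² K⁻¹ (given).
Net heat input Q = F Δt = 134 × (17.7 weeks × 6.048×10^5 s/week) = 1.43×10^9 J/m².
ΔT = Q / C = 1.43×10^9 / 3.44×10^8 = 4.17 K.

4.17 K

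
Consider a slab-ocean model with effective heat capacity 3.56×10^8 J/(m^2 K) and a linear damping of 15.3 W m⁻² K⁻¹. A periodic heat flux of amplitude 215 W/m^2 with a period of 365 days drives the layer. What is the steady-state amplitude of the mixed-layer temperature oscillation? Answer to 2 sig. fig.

3.0 K

Areal heat capacity C = 3.56×10^8 J/(m^2 K) (given).
Angular frequency ω = 2π / T = 2π / 3.15×10^7 s = 1.99×10^-7 s⁻¹.
√((Cω)² + λ²) = √((70.9)² + 15.3²) = 72.6 W/(m²·K).
Amplitude A = F₀ / √((Cω)²+λ²) = 215 / 72.6 = 2.96 K.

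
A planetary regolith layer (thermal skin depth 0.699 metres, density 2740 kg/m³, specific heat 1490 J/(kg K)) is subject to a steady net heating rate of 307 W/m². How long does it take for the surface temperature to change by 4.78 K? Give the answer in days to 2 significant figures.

0.51 days

Areal heat capacity C = ρ c_p D = 2740 × 1490 × 0.699 = 2.85×10^6 J m⁻² K⁻¹.
Time required: Δt = C ΔT / F = 2.85×10^6 × 4.78 / 307 = 44400 s.
In days: 44400 s / (86400 s/day) = 0.514 days.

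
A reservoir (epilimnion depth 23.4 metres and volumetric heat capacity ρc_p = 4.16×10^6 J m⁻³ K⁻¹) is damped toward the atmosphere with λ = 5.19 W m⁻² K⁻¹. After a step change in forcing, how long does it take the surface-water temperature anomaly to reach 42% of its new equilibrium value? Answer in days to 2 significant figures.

120 days

Areal heat capacity C = ρc_p × D = 4.16×10^6 × 23.4 = 9.73×10^7 J m⁻² K⁻¹.
τ = C / λ = 9.73×10^7 / 5.19 = 1.88×10^7 s.
Fraction reached: 1 − e^(−t/τ) = 0.42 ⇒ t = −τ ln(1 − 0.42) = τ × 0.545.
t = 1.02×10^7 s = 118 days.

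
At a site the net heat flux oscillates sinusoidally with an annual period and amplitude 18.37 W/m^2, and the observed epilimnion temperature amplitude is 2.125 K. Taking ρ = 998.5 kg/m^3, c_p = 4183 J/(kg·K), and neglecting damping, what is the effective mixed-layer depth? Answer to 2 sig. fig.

ω = 2π / 3.15×10^7 s = 1.99×10^-7 s⁻¹.
Required C = F₀ / (A ω) = 18.37 / (2.125 × 1.99×10^-7) = 4.34×10^7 J/(m²·K).
D = C / (ρ c_p) = 4.34×10^7 / (998.5 × 4183) = 10.4 m.

10 m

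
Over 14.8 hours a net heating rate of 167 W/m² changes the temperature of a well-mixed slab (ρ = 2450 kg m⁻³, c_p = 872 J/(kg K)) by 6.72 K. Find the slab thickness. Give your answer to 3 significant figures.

0.620 m

Heat input Q = F Δt = 167 × 53300 s = 8.90×10^6 J/m².
Required areal heat capacity C = Q / ΔT = 1.32×10^6 J/(m²·K).
Depth D = C / (ρ c_p) = 1.32×10^6 / (2450 × 872) = 0.620 m.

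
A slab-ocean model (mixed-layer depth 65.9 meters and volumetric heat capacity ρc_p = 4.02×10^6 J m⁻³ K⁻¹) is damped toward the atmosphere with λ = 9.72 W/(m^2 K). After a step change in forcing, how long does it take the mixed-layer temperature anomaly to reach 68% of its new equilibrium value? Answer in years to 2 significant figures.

0.98 years

Areal heat capacity C = ρc_p × D = 4.02×10^6 × 65.9 = 2.65×10^8 J/(m²·K).
τ = C / λ = 2.65×10^8 / 9.72 = 2.73×10^7 s.
Fraction reached: 1 − e^(−t/τ) = 0.68 ⇒ t = −τ ln(1 − 0.68) = τ × 1.14.
t = 3.11×10^7 s = 0.984 years.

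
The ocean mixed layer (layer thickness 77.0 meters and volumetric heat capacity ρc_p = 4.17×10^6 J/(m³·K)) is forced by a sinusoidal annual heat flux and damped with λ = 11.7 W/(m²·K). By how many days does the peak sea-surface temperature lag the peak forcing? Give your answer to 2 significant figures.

81 days

Areal heat capacity C = ρc_p × D = 4.17×10^6 × 77.0 = 3.21×10^8 J/(m^2 K).
ω = 2π / 3.15×10^7 s = 1.99×10^-7 s⁻¹.
Phase lag φ = arctan(Cω/λ) = arctan(64.0/11.7) = 1.39 rad.
Time lag = φ / ω = 1.39 / 1.99×10^-7 = 6.98×10^6 s = 80.7 days.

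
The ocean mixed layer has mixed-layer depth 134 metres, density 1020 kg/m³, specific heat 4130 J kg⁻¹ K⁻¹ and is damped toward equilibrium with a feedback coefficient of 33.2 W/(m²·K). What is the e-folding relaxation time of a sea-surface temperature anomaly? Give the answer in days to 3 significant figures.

197 days

Areal heat capacity C = ρ c_p D = 1020 × 4130 × 134 = 5.64×10^8 J m⁻² K⁻¹.
Relaxation time τ = C / λ = 5.64×10^8 / 33.2 = 1.70×10^7 s.
In days: 1.70×10^7 s / (86400 s/day) = 197 days.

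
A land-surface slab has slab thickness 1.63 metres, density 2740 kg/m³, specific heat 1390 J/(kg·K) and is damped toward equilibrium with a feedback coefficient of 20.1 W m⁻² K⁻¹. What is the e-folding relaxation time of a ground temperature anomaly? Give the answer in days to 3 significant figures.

3.57 days

Areal heat capacity C = ρ c_p D = 2740 × 1390 × 1.63 = 6.21×10^6 J/(m^2 K).
Relaxation time τ = C / λ = 6.21×10^6 / 20.1 = 3.09×10^5 s.
In days: 3.09×10^5 s / (86400 s/day) = 3.57 days.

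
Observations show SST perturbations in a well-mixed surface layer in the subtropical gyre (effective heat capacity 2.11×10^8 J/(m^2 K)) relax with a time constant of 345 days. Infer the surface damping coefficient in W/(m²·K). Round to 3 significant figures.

Areal heat capacity C = 2.11×10^8 J/(m^2 K) (given).
τ = 345 days = 2.98×10^7 s.
λ = C / τ = 2.11×10^8 / 2.98×10^7 = 7.08 W/(m²·K).

7.08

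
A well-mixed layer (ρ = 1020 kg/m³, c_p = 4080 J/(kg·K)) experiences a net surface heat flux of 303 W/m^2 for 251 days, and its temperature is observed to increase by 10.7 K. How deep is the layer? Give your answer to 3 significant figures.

148 m

Heat input Q = F Δt = 303 × 2.17×10^7 s = 6.57×10^9 J/m².
Required areal heat capacity C = Q / ΔT = 6.14×10^8 J/(m²·K).
Depth D = C / (ρ c_p) = 6.14×10^8 / (1020 × 4080) = 148 m.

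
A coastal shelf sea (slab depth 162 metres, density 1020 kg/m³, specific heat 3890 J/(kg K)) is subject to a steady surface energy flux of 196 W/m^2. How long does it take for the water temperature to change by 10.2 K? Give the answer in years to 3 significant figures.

Areal heat capacity C = ρ c_p D = 1020 × 3890 × 162 = 6.43×10^8 J m⁻² K⁻¹.
Time required: Δt = C ΔT / F = 6.43×10^8 × 10.2 / 196 = 3.35×10^7 s.
In years: 3.35×10^7 s / (3.156×10^7 s/year) = 1.06 years.

1.06 years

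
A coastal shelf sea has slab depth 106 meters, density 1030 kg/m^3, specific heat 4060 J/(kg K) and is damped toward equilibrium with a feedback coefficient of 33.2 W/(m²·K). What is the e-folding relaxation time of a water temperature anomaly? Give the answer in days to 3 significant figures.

155 days

Areal heat capacity C = ρ c_p D = 1030 × 4060 × 106 = 4.43×10^8 J m⁻² K⁻¹.
Relaxation time τ = C / λ = 4.43×10^8 / 33.2 = 1.34×10^7 s.
In days: 1.34×10^7 s / (86400 s/day) = 155 days.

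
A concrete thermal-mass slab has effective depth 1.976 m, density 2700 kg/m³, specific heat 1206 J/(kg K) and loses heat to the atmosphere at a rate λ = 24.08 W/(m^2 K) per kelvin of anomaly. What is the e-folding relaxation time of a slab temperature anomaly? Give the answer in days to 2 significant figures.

Areal heat capacity C = ρ c_p D = 2700 × 1206 × 1.976 = 6.43×10^6 J/(m^2 K).
Relaxation time τ = C / λ = 6.43×10^6 / 24.08 = 2.67×10^5 s.
In days: 2.67×10^5 s / (86400 s/day) = 3.09 days.

3.1 days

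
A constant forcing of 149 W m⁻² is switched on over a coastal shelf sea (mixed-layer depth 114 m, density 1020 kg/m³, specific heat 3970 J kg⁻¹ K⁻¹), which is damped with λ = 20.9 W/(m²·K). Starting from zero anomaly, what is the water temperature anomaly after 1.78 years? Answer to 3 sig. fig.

Areal heat capacity C = ρ c_p D = 1020 × 3970 × 114 = 4.62×10^8 J m⁻² K⁻¹.
τ = C / λ = 4.62×10^8 / 20.9 = 2.21×10^7 s.
Equilibrium anomaly ΔT_eq = F / λ = 149 / 20.9 = 7.13 K.
t = 1.78 years = 5.62×10^7 s, so t/τ = 2.54.
ΔT(t) = ΔT_eq (1 − e^(−t/τ)) = 7.13 × (1 − e^−2.54) = 6.57 K.

6.57 K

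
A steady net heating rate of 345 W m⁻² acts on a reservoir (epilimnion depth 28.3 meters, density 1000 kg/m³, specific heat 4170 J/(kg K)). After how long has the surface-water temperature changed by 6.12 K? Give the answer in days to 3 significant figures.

24.2 days

Areal heat capacity C = ρ c_p D = 1000 × 4170 × 28.3 = 1.18×10^8 J/(m²·K).
Time required: Δt = C ΔT / F = 1.18×10^8 × 6.12 / 345 = 2.09×10^6 s.
In days: 2.09×10^6 s / (86400 s/day) = 24.2 days.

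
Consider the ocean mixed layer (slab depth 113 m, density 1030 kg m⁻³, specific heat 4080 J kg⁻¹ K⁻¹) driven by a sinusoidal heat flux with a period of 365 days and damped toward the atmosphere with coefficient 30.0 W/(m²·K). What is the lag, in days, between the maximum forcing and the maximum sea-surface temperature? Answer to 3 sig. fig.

73.4 days

Areal heat capacity C = ρ c_p D = 1030 × 4080 × 113 = 4.75×10^8 J/(m²·K).
ω = 2π / 3.15×10^7 s = 1.99×10^-7 s⁻¹.
Phase lag φ = arctan(Cω/λ) = arctan(94.6/30.0) = 1.26 rad.
Time lag = φ / ω = 1.26 / 1.99×10^-7 = 6.34×10^6 s = 73.4 days.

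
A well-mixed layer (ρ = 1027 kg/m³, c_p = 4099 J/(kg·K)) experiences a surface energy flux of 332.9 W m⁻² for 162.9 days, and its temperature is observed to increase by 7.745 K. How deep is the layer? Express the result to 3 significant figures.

144 m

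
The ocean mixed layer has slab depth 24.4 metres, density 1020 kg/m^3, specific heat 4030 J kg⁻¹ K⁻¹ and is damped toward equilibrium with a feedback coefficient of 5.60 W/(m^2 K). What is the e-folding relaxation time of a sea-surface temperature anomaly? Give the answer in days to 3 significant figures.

Areal heat capacity C = ρ c_p D = 1020 × 4030 × 24.4 = 1.00×10^8 J/(m²·K).
Relaxation time τ = C / λ = 1.00×10^8 / 5.60 = 1.79×10^7 s.
In days: 1.79×10^7 s / (86400 s/day) = 207 days.

207 days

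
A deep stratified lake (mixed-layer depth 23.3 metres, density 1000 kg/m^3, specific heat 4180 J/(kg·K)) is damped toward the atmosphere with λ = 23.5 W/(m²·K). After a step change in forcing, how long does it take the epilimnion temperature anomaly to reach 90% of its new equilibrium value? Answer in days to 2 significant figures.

110 days

Areal heat capacity C = ρ c_p D = 1000 × 4180 × 23.3 = 9.74×10^7 J/(m^2 K).
τ = C / λ = 9.74×10^7 / 23.5 = 4.14×10^6 s.
Fraction reached: 1 − e^(−t/τ) = 0.90 ⇒ t = −τ ln(1 − 0.90) = τ × 2.30.
t = 9.54×10^6 s = 110 days.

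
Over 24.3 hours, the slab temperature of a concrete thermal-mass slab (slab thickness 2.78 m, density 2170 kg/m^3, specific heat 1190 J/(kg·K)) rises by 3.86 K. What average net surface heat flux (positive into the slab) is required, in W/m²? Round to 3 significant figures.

317

Areal heat capacity C = ρ c_p D = 2170 × 1190 × 2.78 = 7.18×10^6 J m⁻² K⁻¹.
Required heat per unit area: Q = C ΔT = 7.18×10^6 × 3.86 = 2.77×10^7 J/m².
Flux F = Q / Δt = 2.77×10^7 / 87500 s = 317 W/m².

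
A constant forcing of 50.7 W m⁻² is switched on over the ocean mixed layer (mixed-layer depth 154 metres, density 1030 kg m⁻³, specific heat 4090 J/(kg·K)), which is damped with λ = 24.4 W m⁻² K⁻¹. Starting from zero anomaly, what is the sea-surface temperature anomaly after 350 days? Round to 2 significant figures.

Areal heat capacity C = ρ c_p D = 1030 × 4090 × 154 = 6.49×10^8 J m⁻² K⁻¹.
τ = C / λ = 6.49×10^8 / 24.4 = 2.66×10^7 s.
Equilibrium anomaly ΔT_eq = F / λ = 50.7 / 24.4 = 2.08 K.
t = 350 days = 3.02×10^7 s, so t/τ = 1.14.
ΔT(t) = ΔT_eq (1 − e^(−t/τ)) = 2.08 × (1 − e^−1.14) = 1.41 K.

1.4 K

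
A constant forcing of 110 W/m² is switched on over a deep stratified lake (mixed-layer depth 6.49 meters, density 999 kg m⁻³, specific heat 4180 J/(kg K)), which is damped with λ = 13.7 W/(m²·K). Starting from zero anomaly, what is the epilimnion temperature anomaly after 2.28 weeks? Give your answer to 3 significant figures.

Areal heat capacity C = ρ c_p D = 999 × 4180 × 6.49 = 2.71×10^7 J/(m^2 K).
τ = C / λ = 2.71×10^7 / 13.7 = 1.98×10^6 s.
Equilibrium anomaly ΔT_eq = F / λ = 110 / 13.7 = 8.03 K.
t = 2.28 weeks = 1.38×10^6 s, so t/τ = 0.697.
ΔT(t) = ΔT_eq (1 − e^(−t/τ)) = 8.03 × (1 − e^−0.697) = 4.03 K.

4.03 K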